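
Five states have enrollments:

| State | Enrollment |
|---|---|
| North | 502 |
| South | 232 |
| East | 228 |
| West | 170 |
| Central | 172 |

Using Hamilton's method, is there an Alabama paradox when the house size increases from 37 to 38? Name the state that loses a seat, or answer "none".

At 37 seats: North 14, South 7, East 6, West 5, Central 5.
At 38 seats: North 14, South 7, East 7, West 5, Central 5.
No state's allocation decreased.

none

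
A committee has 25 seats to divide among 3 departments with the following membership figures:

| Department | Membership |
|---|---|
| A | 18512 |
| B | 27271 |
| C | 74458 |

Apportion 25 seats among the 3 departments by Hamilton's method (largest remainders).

Standard divisor: 120241 ÷ 25 ≈ 4809.64.
Standard quotas: A 3.8489, B 5.6701, C 15.4810.
Lower quotas: A 3, B 5, C 15 (sum 23, leaving 2 seats).
Remainders in descending order: A 0.8489, B 0.6701, C 0.4810.
The surplus seats go to A, B.

A 4; B 6; C 15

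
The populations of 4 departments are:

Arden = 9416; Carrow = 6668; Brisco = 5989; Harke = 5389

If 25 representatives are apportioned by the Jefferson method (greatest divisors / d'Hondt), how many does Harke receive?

5

Standard divisor 27462/25 ≈ 1098.48; standard quotas: Arden 8.572, Carrow 6.070, Brisco 5.452, Harke 4.906.
Rounding down gives 8, 6, 5, 4 = 23 seats, so the divisor must be adjusted.
With modified divisor 1020: modified quotas Arden 9.231, Carrow 6.537, Brisco 5.872, Harke 5.283.
Rounding down: Arden 9, Carrow 6, Brisco 5, Harke 5 (total 25).
Harke receives 5.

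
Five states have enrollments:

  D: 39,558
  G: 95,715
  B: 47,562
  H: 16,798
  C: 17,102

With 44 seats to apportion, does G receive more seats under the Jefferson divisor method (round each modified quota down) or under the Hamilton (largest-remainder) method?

Jefferson: D 8, G 20, B 10, H 3, C 3.
Hamilton: D 8, G 19, B 10, H 3, C 4.
G gets 20 under Jefferson and 19 under Hamilton.

Jefferson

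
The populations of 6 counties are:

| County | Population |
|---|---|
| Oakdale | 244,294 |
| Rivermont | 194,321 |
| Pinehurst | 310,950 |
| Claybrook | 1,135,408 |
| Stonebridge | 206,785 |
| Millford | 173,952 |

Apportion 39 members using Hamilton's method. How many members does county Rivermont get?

Standard divisor: 2265710 ÷ 39 ≈ 58095.128.
Standard quotas: Oakdale 4.2051, Rivermont 3.3449, Pinehurst 5.3524, Claybrook 19.5439, Stonebridge 3.5594, Millford 2.9943.
Lower quotas: Oakdale 4, Rivermont 3, Pinehurst 5, Claybrook 19, Stonebridge 3, Millford 2 (sum 36, leaving 3 seats).
Remainders in descending order: Millford 0.9943, Stonebridge 0.5594, Claybrook 0.5439, Pinehurst 0.3524, Rivermont 0.3449, Oakdale 0.2051.
Largest remainders: Millford, Stonebridge, Claybrook receive the extra seats.
Rivermont receives 3.

3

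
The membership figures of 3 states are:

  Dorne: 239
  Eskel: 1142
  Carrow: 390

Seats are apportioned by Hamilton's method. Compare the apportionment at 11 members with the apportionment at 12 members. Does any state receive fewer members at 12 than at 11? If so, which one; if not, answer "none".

Dorne

At 11 seats: Dorne 2, Eskel 7, Carrow 2.
At 12 seats: Dorne 1, Eskel 8, Carrow 3.
Dorne drops from 2 to 1.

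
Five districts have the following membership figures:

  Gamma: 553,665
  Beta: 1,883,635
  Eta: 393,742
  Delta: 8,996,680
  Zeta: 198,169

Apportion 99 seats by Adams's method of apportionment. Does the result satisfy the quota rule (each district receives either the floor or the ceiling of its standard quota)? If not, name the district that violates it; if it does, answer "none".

Standard quotas: Gamma 4.558, Beta 15.507, Eta 3.241, Delta 74.063, Zeta 1.631.
Adams allocation: Gamma 5, Beta 16, Eta 4, Delta 72, Zeta 2.
Delta has quota 74.063 (lower 74, upper 75) but receives 72 — outside the quota interval.

Delta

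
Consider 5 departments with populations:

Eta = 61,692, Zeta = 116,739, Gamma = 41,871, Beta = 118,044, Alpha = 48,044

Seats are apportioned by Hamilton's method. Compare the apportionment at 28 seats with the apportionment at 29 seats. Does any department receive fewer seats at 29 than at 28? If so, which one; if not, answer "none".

At 28 seats: Eta 4, Zeta 8, Gamma 3, Beta 9, Alpha 4.
At 29 seats: Eta 5, Zeta 9, Gamma 3, Beta 9, Alpha 3.
Alpha drops from 4 to 3.

Alpha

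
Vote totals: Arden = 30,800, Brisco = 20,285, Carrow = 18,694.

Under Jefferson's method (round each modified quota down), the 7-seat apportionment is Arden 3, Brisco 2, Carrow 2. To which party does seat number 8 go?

Arden

Priority for the next seat is population ÷ (current seats + 1).
Priorities: Arden 7700.000, Brisco 6761.667, Carrow 6231.333.
Highest priority: Arden.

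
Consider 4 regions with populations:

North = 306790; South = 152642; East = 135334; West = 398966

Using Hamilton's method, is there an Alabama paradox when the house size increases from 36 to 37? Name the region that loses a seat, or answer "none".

At 36 seats: North 11, South 6, East 5, West 14.
At 37 seats: North 11, South 6, East 5, West 15.
No region's allocation decreased.

none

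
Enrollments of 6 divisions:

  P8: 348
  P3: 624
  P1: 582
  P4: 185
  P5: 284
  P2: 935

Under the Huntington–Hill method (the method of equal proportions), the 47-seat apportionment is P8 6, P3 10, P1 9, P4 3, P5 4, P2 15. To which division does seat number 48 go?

P5

Priority for the next seat is population ÷ (√(s·(s+1))).
Priorities: P8 53.698, P3 59.496, P1 61.348, P4 53.405, P5 63.504, P2 60.354.
Highest priority: P5.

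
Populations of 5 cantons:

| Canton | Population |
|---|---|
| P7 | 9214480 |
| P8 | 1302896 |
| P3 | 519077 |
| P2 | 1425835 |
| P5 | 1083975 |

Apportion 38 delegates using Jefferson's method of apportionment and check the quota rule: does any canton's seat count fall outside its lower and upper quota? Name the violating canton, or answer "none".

Standard quotas: P7 25.848, P8 3.655, P3 1.456, P2 4.000, P5 3.041.
Jefferson allocation: P7 27, P8 3, P3 1, P2 4, P5 3.
P7 has quota 25.848 (lower 25, upper 26) but receives 27 — outside the quota interval.

P7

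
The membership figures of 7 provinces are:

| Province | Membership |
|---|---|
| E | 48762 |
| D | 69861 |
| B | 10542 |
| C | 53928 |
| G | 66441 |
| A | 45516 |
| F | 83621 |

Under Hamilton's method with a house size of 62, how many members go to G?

11

The standard divisor is 378671/62 ≈ 6107.597.
Standard quotas: E 7.9838, D 11.4384, B 1.7260, C 8.8297, G 10.8784, A 7.4524, F 13.6913.
Lower quotas: E 7, D 11, B 1, C 8, G 10, A 7, F 13 (sum 57, leaving 5 seats).
Remainders in descending order: E 0.9838, G 0.8784, C 0.8297, B 0.7260, F 0.6913, A 0.4524, D 0.4384.
Largest remainders: E, G, C, B, F receive the extra seats.
G receives 11.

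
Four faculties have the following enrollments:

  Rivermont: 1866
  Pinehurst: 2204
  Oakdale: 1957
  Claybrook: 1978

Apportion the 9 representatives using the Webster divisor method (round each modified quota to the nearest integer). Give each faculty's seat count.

Rivermont 2, Pinehurst 3, Oakdale 2, Claybrook 2

Standard divisor 8005/9 ≈ 889.444; standard quotas: Rivermont 2.098, Pinehurst 2.478, Oakdale 2.200, Claybrook 2.224.
Rounding to the nearest integer gives 2, 2, 2, 2 = 8 seats, so the divisor must be adjusted.
With modified divisor 800: modified quotas Rivermont 2.333, Pinehurst 2.755, Oakdale 2.446, Claybrook 2.473.
Rounding to the nearest integer: Rivermont 2, Pinehurst 3, Oakdale 2, Claybrook 2 (total 9).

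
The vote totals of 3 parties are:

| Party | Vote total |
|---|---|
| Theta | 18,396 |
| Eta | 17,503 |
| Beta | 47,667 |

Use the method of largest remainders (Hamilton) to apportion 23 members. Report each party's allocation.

The standard divisor is 83566/23 ≈ 3633.304.
Standard quotas: Theta 5.0632, Eta 4.8174, Beta 13.1195.
Lower quotas: Theta 5, Eta 4, Beta 13 (sum 22, leaving 1 seat).
Remainders in descending order: Eta 0.8174, Beta 0.1195, Theta 0.0632.
Largest remainder: Eta receives the extra seat.

Theta 5; Eta 5; Beta 13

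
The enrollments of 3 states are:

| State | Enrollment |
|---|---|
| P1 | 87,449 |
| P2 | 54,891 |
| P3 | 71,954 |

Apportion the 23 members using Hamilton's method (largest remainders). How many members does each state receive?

Standard divisor: 214294 ÷ 23 ≈ 9317.13.
Standard quotas: P1 9.3858, P2 5.8914, P3 7.7228.
Lower quotas: P1 9, P2 5, P3 7 (sum 21, leaving 2 seats).
Remainders in descending order: P2 0.8914, P3 0.7228, P1 0.3858.
The surplus seats go to P2, P3.

P1=9; P2=6; P3=8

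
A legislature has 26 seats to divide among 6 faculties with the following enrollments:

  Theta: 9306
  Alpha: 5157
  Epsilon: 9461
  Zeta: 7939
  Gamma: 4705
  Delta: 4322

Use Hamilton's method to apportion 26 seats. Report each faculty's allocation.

Theta 6, Alpha 3, Epsilon 6, Zeta 5, Gamma 3, Delta 3

Standard divisor: 40890 ÷ 26 ≈ 1572.692.
Standard quotas: Theta 5.9172, Alpha 3.2791, Epsilon 6.0158, Zeta 5.0480, Gamma 2.9917, Delta 2.7482.
Lower quotas: Theta 5, Alpha 3, Epsilon 6, Zeta 5, Gamma 2, Delta 2 (sum 23, leaving 3 seats).
Remainders in descending order: Gamma 0.9917, Theta 0.9172, Delta 0.7482, Alpha 0.2791, Zeta 0.0480, Epsilon 0.0158.
Largest remainders: Gamma, Theta, Delta receive the extra seats.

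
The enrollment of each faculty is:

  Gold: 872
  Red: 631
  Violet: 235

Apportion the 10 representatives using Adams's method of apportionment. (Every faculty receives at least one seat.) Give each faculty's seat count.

Gold 5, Red 3, Violet 2

Standard divisor 1738/10 ≈ 173.8; standard quotas: Gold 5.017, Red 3.631, Violet 1.352.
Rounding up gives 6, 4, 2 = 12 seats, so the divisor must be adjusted.
With modified divisor 214: modified quotas Gold 4.075, Red 2.949, Violet 1.098.
Rounding up: Gold 5, Red 3, Violet 2 (total 10).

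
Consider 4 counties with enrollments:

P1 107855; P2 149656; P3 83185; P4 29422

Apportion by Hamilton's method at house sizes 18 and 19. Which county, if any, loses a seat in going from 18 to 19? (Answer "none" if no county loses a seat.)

P4

At 18 seats: P1 5, P2 7, P3 4, P4 2.
At 19 seats: P1 6, P2 8, P3 4, P4 1.
P4 drops from 2 to 1.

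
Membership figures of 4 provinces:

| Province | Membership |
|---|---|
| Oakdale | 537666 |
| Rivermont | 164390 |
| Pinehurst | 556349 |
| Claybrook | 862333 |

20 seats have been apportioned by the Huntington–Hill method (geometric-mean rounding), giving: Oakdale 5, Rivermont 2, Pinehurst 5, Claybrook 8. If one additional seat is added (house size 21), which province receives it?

Priority for the next seat is population ÷ (√(s·(s+1))).
Priorities: Oakdale 98163.932, Rivermont 67111.936, Pinehurst 101574.966, Claybrook 101626.919.
Highest priority: Claybrook.

Claybrook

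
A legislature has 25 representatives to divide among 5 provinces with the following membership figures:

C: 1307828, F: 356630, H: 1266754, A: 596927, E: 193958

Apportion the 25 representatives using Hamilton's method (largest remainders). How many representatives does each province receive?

C 9; F 2; H 9; A 4; E 1

Standard divisor: 3722097 ÷ 25 ≈ 148883.88.
Standard quotas: C 8.7842, F 2.3954, H 8.5083, A 4.0093, E 1.3027.
Lower quotas: C 8, F 2, H 8, A 4, E 1 (sum 23, leaving 2 seats).
Remainders in descending order: C 0.7842, H 0.5083, F 0.3954, E 0.3027, A 0.0093.
The surplus seats go to C, H.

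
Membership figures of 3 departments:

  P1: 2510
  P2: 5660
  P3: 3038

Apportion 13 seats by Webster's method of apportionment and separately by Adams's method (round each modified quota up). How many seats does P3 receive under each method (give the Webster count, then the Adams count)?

3 and 4

Webster: P1 3, P2 7, P3 3.
Adams: P1 3, P2 6, P3 4.
P3 gets 3 under Webster and 4 under Adams.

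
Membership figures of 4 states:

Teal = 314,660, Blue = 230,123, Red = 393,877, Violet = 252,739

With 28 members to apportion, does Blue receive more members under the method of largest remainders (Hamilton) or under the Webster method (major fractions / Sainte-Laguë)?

Hamilton: Teal 7, Blue 6, Red 9, Violet 6.
Webster: Teal 8, Blue 5, Red 9, Violet 6.
Blue gets 6 under Hamilton and 5 under Webster.

Hamilton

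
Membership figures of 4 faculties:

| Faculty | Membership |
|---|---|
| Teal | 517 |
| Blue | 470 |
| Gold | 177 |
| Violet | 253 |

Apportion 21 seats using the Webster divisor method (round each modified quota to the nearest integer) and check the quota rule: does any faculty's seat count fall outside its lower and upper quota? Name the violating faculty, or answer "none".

Standard quotas: Teal 7.662, Blue 6.965, Gold 2.623, Violet 3.749.
Webster allocation: Teal 7, Blue 7, Gold 3, Violet 4.
Every allocation lies between the lower and upper quota.

none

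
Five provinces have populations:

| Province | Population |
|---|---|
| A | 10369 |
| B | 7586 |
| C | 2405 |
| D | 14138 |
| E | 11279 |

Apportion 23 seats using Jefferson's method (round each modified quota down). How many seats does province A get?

5

Standard divisor 45777/23 ≈ 1990.304; standard quotas: A 5.210, B 3.811, C 1.208, D 7.103, E 5.667.
Rounding down gives 5, 3, 1, 7, 5 = 21 seats, so the divisor must be adjusted.
With modified divisor 1800: modified quotas A 5.761, B 4.214, C 1.336, D 7.854, E 6.266.
Rounding down: A 5, B 4, C 1, D 7, E 6 (total 23).
A receives 5.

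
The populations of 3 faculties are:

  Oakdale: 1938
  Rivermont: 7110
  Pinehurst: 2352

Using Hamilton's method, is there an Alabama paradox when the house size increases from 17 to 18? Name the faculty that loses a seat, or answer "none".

none

At 17 seats: Oakdale 3, Rivermont 11, Pinehurst 3.
At 18 seats: Oakdale 3, Rivermont 11, Pinehurst 4.
No faculty's allocation decreased.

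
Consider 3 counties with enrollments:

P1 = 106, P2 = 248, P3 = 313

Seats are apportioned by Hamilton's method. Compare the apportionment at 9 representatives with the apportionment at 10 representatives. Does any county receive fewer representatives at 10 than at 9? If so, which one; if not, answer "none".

At 9 seats: P1 2, P2 3, P3 4.
At 10 seats: P1 1, P2 4, P3 5.
P1 drops from 2 to 1.

P1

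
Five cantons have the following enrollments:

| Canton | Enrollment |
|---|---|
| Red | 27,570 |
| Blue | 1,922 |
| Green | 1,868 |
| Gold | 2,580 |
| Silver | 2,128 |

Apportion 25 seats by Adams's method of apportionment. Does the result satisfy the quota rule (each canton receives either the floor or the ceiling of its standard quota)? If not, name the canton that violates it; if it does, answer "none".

Red

Standard quotas: Red 19.110, Blue 1.332, Green 1.295, Gold 1.788, Silver 1.475.
Adams allocation: Red 17, Blue 2, Green 2, Gold 2, Silver 2.
Red has quota 19.110 (lower 19, upper 20) but receives 17 — outside the quota interval.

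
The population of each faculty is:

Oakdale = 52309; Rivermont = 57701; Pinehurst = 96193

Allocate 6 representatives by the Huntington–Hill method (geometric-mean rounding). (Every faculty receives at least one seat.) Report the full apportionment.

Oakdale: 1, Rivermont: 2, Pinehurst: 3

With divisor 38129: modified quotas Oakdale 1.372, Rivermont 1.513, Pinehurst 2.523.
Geometric-mean thresholds: Oakdale √(1·2)=1.414, Rivermont √(1·2)=1.414, Pinehurst √(2·3)=2.449.
Each quota rounded against its threshold gives Oakdale 1, Rivermont 2, Pinehurst 3 (total 6).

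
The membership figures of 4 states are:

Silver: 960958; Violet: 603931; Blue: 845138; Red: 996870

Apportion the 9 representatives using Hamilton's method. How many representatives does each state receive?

Total 3406897; standard divisor 3406897/9 ≈ 378544.111.
Standard quotas: Silver 2.5386, Violet 1.5954, Blue 2.2326, Red 2.6334.
Lower quotas: Silver 2, Violet 1, Blue 2, Red 2 (sum 7, leaving 2 seats).
Remainders in descending order: Red 0.6334, Violet 0.5954, Silver 0.5386, Blue 0.2326.
Largest remainders: Red, Violet receive the extra seats.

Silver 2, Violet 2, Blue 2, Red 3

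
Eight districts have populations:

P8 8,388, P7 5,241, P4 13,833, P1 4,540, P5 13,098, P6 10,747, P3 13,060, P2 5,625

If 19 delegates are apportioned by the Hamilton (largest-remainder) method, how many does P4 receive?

4

The standard divisor is 74532/19 ≈ 3922.737.
Standard quotas: P8 2.1383, P7 1.3361, P4 3.5264, P1 1.1574, P5 3.3390, P6 2.7397, P3 3.3293, P2 1.4339.
Lower quotas: P8 2, P7 1, P4 3, P1 1, P5 3, P6 2, P3 3, P2 1 (sum 16, leaving 3 seats).
Remainders in descending order: P6 0.7397, P4 0.5264, P2 0.4339, P5 0.3390, P7 0.3361, P3 0.3293, P1 0.1574, P8 0.1383.
Largest remainders: P6, P4, P2 receive the extra seats.
P4 receives 4.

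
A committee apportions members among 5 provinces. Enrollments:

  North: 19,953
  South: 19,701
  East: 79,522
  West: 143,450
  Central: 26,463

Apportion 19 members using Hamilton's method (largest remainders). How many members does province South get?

1

The standard divisor is 289089/19 ≈ 15215.211.
Standard quotas: North 1.3114, South 1.2948, East 5.2265, West 9.4281, Central 1.7392.
Lower quotas: North 1, South 1, East 5, West 9, Central 1 (sum 17, leaving 2 seats).
Remainders in descending order: Central 0.7392, West 0.4281, North 0.3114, South 0.2948, East 0.2265.
The surplus seats go to Central, West.
South receives 1.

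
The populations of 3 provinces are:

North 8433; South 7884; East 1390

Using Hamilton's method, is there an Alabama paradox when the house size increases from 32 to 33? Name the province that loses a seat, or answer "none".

At 32 seats: North 15, South 14, East 3.
At 33 seats: North 16, South 15, East 2.
East drops from 3 to 2.

East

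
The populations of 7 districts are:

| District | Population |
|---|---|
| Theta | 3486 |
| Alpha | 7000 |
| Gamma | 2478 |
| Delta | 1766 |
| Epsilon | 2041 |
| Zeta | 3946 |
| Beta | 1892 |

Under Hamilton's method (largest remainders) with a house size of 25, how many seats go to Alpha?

8

Standard divisor: 22609 ÷ 25 ≈ 904.36.
Standard quotas: Theta 3.8547, Alpha 7.7403, Gamma 2.7401, Delta 1.9528, Epsilon 2.2568, Zeta 4.3633, Beta 2.0921.
Lower quotas: Theta 3, Alpha 7, Gamma 2, Delta 1, Epsilon 2, Zeta 4, Beta 2 (sum 21, leaving 4 seats).
Remainders in descending order: Delta 0.9528, Theta 0.8547, Alpha 0.7403, Gamma 0.7401, Zeta 0.3633, Epsilon 0.2568, Beta 0.0921.
The surplus seats go to Delta, Theta, Alpha, Gamma.
Alpha receives 8.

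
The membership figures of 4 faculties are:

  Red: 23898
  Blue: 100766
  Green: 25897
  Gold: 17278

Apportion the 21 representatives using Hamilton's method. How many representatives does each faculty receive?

Red 3; Blue 13; Green 3; Gold 2

Total 167839; standard divisor 167839/21 ≈ 7992.333.
Standard quotas: Red 2.9901, Blue 12.6078, Green 3.2402, Gold 2.1618.
Lower quotas: Red 2, Blue 12, Green 3, Gold 2 (sum 19, leaving 2 seats).
Remainders in descending order: Red 0.9901, Blue 0.6078, Green 0.2402, Gold 0.1618.
The surplus seats go to Red, Blue.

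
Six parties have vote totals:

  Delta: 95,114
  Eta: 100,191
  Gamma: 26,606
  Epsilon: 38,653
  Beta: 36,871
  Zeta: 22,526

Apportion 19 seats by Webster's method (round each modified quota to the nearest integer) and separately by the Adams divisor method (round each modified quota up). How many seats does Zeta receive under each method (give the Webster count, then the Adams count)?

Webster: Delta 6, Eta 6, Gamma 2, Epsilon 2, Beta 2, Zeta 1.
Adams: Delta 5, Eta 6, Gamma 2, Epsilon 2, Beta 2, Zeta 2.
Zeta gets 1 under Webster and 2 under Adams.

1 and 2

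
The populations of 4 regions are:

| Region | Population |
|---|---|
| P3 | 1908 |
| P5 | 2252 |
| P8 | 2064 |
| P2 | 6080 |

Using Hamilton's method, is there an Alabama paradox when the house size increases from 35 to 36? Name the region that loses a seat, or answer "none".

P3

At 35 seats: P3 6, P5 6, P8 6, P2 17.
At 36 seats: P3 5, P5 7, P8 6, P2 18.
P3 drops from 6 to 5.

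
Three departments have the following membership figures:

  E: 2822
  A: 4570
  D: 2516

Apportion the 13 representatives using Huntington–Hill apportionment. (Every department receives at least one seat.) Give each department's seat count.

With divisor 770: modified quotas E 3.665, A 5.935, D 3.268.
Geometric-mean thresholds: E √(3·4)=3.464, A √(5·6)=5.477, D √(3·4)=3.464.
Each quota rounded against its threshold gives E 4, A 6, D 3 (total 13).

E 4, A 6, D 3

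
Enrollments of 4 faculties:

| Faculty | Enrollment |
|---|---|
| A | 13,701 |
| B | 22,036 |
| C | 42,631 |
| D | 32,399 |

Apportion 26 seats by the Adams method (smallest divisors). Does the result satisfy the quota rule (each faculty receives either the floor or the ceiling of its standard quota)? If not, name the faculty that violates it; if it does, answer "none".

none

Standard quotas: A 3.216, B 5.172, C 10.007, D 7.605.
Adams allocation: A 3, B 5, C 10, D 8.
Every allocation lies between the lower and upper quota.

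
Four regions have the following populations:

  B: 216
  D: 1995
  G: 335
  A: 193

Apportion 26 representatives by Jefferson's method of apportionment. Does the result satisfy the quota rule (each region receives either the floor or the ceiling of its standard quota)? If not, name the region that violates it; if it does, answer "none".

Standard quotas: B 2.050, D 18.938, G 3.180, A 1.832.
Jefferson allocation: B 2, D 20, G 3, A 1.
D has quota 18.938 (lower 18, upper 19) but receives 20 — outside the quota interval.

D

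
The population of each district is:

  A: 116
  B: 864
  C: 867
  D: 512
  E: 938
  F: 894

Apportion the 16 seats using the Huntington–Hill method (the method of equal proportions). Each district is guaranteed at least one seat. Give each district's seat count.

A 1, B 3, C 3, D 2, E 4, F 3

With divisor 264: modified quotas A 0.439, B 3.273, C 3.284, D 1.939, E 3.553, F 3.386.
Geometric-mean thresholds: A (min 1), B √(3·4)=3.464, C √(3·4)=3.464, D √(1·2)=1.414, E √(3·4)=3.464, F √(3·4)=3.464.
Each quota rounded against its threshold gives A 1, B 3, C 3, D 2, E 4, F 3 (total 16).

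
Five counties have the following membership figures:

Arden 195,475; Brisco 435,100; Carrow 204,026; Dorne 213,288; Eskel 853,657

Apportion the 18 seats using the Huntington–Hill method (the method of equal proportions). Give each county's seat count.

Arden 2, Brisco 4, Carrow 2, Dorne 2, Eskel 8

With divisor 107340: modified quotas Arden 1.821, Brisco 4.053, Carrow 1.901, Dorne 1.987, Eskel 7.953.
Geometric-mean thresholds: Arden √(1·2)=1.414, Brisco √(4·5)=4.472, Carrow √(1·2)=1.414, Dorne √(1·2)=1.414, Eskel √(7·8)=7.483.
Each quota rounded against its threshold gives Arden 2, Brisco 4, Carrow 2, Dorne 2, Eskel 8 (total 18).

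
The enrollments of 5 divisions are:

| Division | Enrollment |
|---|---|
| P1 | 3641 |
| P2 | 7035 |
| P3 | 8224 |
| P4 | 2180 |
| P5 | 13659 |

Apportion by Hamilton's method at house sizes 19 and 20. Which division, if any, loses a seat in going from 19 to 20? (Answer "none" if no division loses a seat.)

At 19 seats: P1 2, P2 4, P3 5, P4 1, P5 7.
At 20 seats: P1 2, P2 4, P3 5, P4 1, P5 8.
No division's allocation decreased.

none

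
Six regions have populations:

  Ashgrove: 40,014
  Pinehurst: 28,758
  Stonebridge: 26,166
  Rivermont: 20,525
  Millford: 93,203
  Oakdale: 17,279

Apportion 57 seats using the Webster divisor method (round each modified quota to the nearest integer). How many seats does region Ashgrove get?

Standard divisor 225945/57 ≈ 3963.947; standard quotas: Ashgrove 10.094, Pinehurst 7.255, Stonebridge 6.601, Rivermont 5.178, Millford 23.513, Oakdale 4.359.
Rounding to the nearest integer gives Ashgrove 10, Pinehurst 7, Stonebridge 7, Rivermont 5, Millford 24, Oakdale 4 — total 57, matching the house size, so no adjustment is needed.
Ashgrove receives 10.

10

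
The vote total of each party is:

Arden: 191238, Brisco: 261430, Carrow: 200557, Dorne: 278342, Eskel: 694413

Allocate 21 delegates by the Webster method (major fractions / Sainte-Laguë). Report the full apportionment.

Standard divisor 1625980/21 ≈ 77427.619; standard quotas: Arden 2.470, Brisco 3.376, Carrow 2.590, Dorne 3.595, Eskel 8.969.
Rounding to the nearest integer gives Arden 2, Brisco 3, Carrow 3, Dorne 4, Eskel 9 — total 21, matching the house size, so no adjustment is needed.

Arden 2; Brisco 3; Carrow 3; Dorne 4; Eskel 9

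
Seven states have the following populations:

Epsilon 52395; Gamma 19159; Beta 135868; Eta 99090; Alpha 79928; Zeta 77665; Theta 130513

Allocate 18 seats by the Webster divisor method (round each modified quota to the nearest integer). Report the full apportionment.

Epsilon=2, Gamma=1, Beta=4, Eta=3, Alpha=2, Zeta=2, Theta=4

Standard divisor 594618/18 ≈ 33034.333; standard quotas: Epsilon 1.586, Gamma 0.580, Beta 4.113, Eta 3.000, Alpha 2.420, Zeta 2.351, Theta 3.951.
Rounding to the nearest integer gives Epsilon 2, Gamma 1, Beta 4, Eta 3, Alpha 2, Zeta 2, Theta 4 — total 18, matching the house size, so no adjustment is needed.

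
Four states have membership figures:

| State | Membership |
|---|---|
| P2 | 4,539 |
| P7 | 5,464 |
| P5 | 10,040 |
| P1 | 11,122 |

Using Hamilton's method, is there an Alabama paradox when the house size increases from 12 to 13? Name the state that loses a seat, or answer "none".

none

At 12 seats: P2 2, P7 2, P5 4, P1 4.
At 13 seats: P2 2, P7 2, P5 4, P1 5.
No state's allocation decreased.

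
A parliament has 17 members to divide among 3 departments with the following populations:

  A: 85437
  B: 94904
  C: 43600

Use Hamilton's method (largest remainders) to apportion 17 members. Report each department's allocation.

Standard divisor: 223941 ÷ 17 = 13173.
Standard quotas: A 6.4858, B 7.2044, C 3.3098.
Lower quotas: A 6, B 7, C 3 (sum 16, leaving 1 seat).
Remainders in descending order: A 0.4858, C 0.3098, B 0.2044.
Largest remainder: A receives the extra seat.

A=7; B=7; C=3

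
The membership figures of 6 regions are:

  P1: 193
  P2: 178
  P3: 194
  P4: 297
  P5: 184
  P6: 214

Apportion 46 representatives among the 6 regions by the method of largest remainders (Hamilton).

Standard divisor: 1260 ÷ 46 ≈ 27.391.
Standard quotas: P1 7.046, P2 6.498, P3 7.083, P4 10.843, P5 6.717, P6 7.813.
Lower quotas: P1 7, P2 6, P3 7, P4 10, P5 6, P6 7 (sum 43, leaving 3 seats).
Remainders in descending order: P4 0.843, P6 0.813, P5 0.717, P2 0.498, P3 0.083, P1 0.046.
Largest remainders: P4, P6, P5 receive the extra seats.

P1 7; P2 6; P3 7; P4 11; P5 7; P6 8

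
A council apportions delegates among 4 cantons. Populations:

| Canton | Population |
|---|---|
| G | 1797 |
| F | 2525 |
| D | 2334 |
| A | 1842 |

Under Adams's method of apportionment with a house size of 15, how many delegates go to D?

4

Standard divisor 8498/15 ≈ 566.533; standard quotas: G 3.172, F 4.457, D 4.120, A 3.251.
Rounding up gives 4, 5, 5, 4 = 18 seats, so the divisor must be adjusted.
With modified divisor 620: modified quotas G 2.898, F 4.073, D 3.765, A 2.971.
Rounding up: G 3, F 5, D 4, A 3 (total 15).
D receives 4.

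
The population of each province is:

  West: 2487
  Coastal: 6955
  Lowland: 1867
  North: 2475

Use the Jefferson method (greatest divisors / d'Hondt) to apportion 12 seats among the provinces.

Standard divisor 13784/12 ≈ 1148.667; standard quotas: West 2.165, Coastal 6.055, Lowland 1.625, North 2.155.
Rounding down gives 2, 6, 1, 2 = 11 seats, so the divisor must be adjusted.
With modified divisor 960: modified quotas West 2.591, Coastal 7.245, Lowland 1.945, North 2.578.
Rounding down: West 2, Coastal 7, Lowland 1, North 2 (total 12).

West 2, Coastal 7, Lowland 1, North 2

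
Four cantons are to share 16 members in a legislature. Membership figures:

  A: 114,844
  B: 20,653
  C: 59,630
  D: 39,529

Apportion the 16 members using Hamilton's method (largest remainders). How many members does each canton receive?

A 8, B 1, C 4, D 3

Total 234656; standard divisor 234656/16 = 14666.
Standard quotas: A 7.8306, B 1.4082, C 4.0659, D 2.6953.
Lower quotas: A 7, B 1, C 4, D 2 (sum 14, leaving 2 seats).
Remainders in descending order: A 0.8306, D 0.6953, B 0.4082, C 0.0659.
The surplus seats go to A, D.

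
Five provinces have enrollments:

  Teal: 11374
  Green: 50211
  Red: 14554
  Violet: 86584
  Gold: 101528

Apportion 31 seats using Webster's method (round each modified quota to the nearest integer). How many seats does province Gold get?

12

Standard divisor 264251/31 ≈ 8524.226; standard quotas: Teal 1.334, Green 5.890, Red 1.707, Violet 10.157, Gold 11.911.
Rounding to the nearest integer gives Teal 1, Green 6, Red 2, Violet 10, Gold 12 — total 31, matching the house size, so no adjustment is needed.
Gold receives 12.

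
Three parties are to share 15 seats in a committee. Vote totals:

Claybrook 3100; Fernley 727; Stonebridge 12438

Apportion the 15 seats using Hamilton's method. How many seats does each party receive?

The standard divisor is 16265/15 ≈ 1084.333.
Standard quotas: Claybrook 2.8589, Fernley 0.6705, Stonebridge 11.4706.
Lower quotas: Claybrook 2, Fernley 0, Stonebridge 11 (sum 13, leaving 2 seats).
Remainders in descending order: Claybrook 0.8589, Fernley 0.6705, Stonebridge 0.4706.
The surplus seats go to Claybrook, Fernley.

Claybrook=3, Fernley=1, Stonebridge=11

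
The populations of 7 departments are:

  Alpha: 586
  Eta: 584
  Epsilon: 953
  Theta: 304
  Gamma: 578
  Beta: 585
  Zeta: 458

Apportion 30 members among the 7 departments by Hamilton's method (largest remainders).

Alpha=5, Eta=4, Epsilon=7, Theta=2, Gamma=4, Beta=4, Zeta=4

The standard divisor is 4048/30 ≈ 134.933.
Standard quotas: Alpha 4.343, Eta 4.328, Epsilon 7.063, Theta 2.253, Gamma 4.284, Beta 4.335, Zeta 3.394.
Lower quotas: Alpha 4, Eta 4, Epsilon 7, Theta 2, Gamma 4, Beta 4, Zeta 3 (sum 28, leaving 2 seats).
Remainders in descending order: Zeta 0.394, Alpha 0.343, Beta 0.335, Eta 0.328, Gamma 0.284, Theta 0.253, Epsilon 0.063.
Largest remainders: Zeta, Alpha receive the extra seats.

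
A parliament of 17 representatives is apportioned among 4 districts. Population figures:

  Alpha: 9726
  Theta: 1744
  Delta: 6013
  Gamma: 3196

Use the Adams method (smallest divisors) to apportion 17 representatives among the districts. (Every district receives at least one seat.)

Alpha: 7, Theta: 2, Delta: 5, Gamma: 3

Standard divisor 20679/17 ≈ 1216.412; standard quotas: Alpha 7.996, Theta 1.434, Delta 4.943, Gamma 2.627.
Rounding up gives 8, 2, 5, 3 = 18 seats, so the divisor must be adjusted.
With modified divisor 1400: modified quotas Alpha 6.947, Theta 1.246, Delta 4.295, Gamma 2.283.
Rounding up: Alpha 7, Theta 2, Delta 5, Gamma 3 (total 17).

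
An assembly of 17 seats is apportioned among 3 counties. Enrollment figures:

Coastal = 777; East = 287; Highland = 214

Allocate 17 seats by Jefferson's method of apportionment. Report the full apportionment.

Coastal 10, East 4, Highland 3

Standard divisor 1278/17 ≈ 75.176; standard quotas: Coastal 10.336, East 3.818, Highland 2.847.
Rounding down gives 10, 3, 2 = 15 seats, so the divisor must be adjusted.
With modified divisor 70.85: modified quotas Coastal 10.967, East 4.051, Highland 3.020.
Rounding down: Coastal 10, East 4, Highland 3 (total 17).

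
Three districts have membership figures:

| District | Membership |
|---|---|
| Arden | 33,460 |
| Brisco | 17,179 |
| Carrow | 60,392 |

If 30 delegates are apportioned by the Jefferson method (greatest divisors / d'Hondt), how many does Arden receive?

9

Standard divisor 111031/30 ≈ 3701.033; standard quotas: Arden 9.041, Brisco 4.642, Carrow 16.318.
Rounding down gives 9, 4, 16 = 29 seats, so the divisor must be adjusted.
With modified divisor 3500: modified quotas Arden 9.560, Brisco 4.908, Carrow 17.255.
Rounding down: Arden 9, Brisco 4, Carrow 17 (total 30).
Arden receives 9.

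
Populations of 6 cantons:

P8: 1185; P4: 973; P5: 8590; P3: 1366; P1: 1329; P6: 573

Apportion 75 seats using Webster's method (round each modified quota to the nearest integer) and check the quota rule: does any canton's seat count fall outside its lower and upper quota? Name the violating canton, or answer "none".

P5

Standard quotas: P8 6.341, P4 5.207, P5 45.965, P3 7.310, P1 7.112, P6 3.066.
Webster allocation: P8 6, P4 5, P5 47, P3 7, P1 7, P6 3.
P5 has quota 45.965 (lower 45, upper 46) but receives 47 — outside the quota interval.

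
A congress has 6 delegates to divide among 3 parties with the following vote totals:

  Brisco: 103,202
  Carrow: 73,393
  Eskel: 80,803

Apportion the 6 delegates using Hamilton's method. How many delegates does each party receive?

Brisco 2; Carrow 2; Eskel 2

The standard divisor is 257398/6 ≈ 42899.667.
Standard quotas: Brisco 2.4057, Carrow 1.7108, Eskel 1.8835.
Lower quotas: Brisco 2, Carrow 1, Eskel 1 (sum 4, leaving 2 seats).
Remainders in descending order: Eskel 0.8835, Carrow 0.7108, Brisco 0.4057.
Largest remainders: Eskel, Carrow receive the extra seats.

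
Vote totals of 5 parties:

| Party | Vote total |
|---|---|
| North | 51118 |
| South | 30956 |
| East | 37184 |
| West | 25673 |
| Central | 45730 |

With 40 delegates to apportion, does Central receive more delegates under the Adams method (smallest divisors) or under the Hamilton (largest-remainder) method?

Adams: North 10, South 7, East 8, West 6, Central 9.
Hamilton: North 11, South 6, East 8, West 5, Central 10.
Central gets 9 under Adams and 10 under Hamilton.

Hamilton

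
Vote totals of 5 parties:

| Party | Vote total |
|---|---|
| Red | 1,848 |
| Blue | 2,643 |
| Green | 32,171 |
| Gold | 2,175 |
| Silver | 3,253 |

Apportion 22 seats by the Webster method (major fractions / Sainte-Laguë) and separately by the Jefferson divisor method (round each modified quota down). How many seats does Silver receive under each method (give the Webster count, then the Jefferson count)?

2 and 1

Webster: Red 1, Blue 1, Green 17, Gold 1, Silver 2.
Jefferson: Red 1, Blue 1, Green 18, Gold 1, Silver 1.
Silver gets 2 under Webster and 1 under Jefferson.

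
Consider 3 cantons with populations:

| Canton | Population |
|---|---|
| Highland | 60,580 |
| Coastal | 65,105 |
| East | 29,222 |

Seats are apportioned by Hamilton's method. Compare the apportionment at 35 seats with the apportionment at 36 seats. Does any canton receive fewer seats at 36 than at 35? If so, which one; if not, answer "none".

At 35 seats: Highland 14, Coastal 15, East 6.
At 36 seats: Highland 14, Coastal 15, East 7.
No canton's allocation decreased.

none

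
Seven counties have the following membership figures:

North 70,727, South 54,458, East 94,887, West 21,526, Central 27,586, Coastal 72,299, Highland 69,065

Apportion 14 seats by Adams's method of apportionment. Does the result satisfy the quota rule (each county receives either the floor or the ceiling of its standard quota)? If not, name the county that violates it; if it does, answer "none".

none

Standard quotas: North 2.412, South 1.857, East 3.236, West 0.734, Central 0.941, Coastal 2.465, Highland 2.355.
Adams allocation: North 2, South 2, East 3, West 1, Central 1, Coastal 3, Highland 2.
Every allocation lies between the lower and upper quota.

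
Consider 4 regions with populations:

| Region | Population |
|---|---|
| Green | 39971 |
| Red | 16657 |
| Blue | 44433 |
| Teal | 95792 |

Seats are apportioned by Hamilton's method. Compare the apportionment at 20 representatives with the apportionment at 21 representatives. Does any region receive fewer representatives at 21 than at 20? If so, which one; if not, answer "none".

none

At 20 seats: Green 4, Red 2, Blue 4, Teal 10.
At 21 seats: Green 4, Red 2, Blue 5, Teal 10.
No region's allocation decreased.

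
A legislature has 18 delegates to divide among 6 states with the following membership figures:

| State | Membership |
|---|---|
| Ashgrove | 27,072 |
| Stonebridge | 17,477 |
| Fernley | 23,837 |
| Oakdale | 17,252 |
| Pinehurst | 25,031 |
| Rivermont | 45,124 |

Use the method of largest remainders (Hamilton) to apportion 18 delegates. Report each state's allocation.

Ashgrove: 3, Stonebridge: 2, Fernley: 3, Oakdale: 2, Pinehurst: 3, Rivermont: 5

Standard divisor: 155793 ÷ 18 ≈ 8655.167.
Standard quotas: Ashgrove 3.1278, Stonebridge 2.0193, Fernley 2.7541, Oakdale 1.9933, Pinehurst 2.8920, Rivermont 5.2135.
Lower quotas: Ashgrove 3, Stonebridge 2, Fernley 2, Oakdale 1, Pinehurst 2, Rivermont 5 (sum 15, leaving 3 seats).
Remainders in descending order: Oakdale 0.9933, Pinehurst 0.8920, Fernley 0.7541, Rivermont 0.2135, Ashgrove 0.1278, Stonebridge 0.0193.
Largest remainders: Oakdale, Pinehurst, Fernley receive the extra seats.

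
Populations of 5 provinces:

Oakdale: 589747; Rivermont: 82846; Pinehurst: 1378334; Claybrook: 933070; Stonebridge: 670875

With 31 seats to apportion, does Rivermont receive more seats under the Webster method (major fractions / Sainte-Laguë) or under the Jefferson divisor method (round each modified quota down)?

Webster: Oakdale 5, Rivermont 1, Pinehurst 11, Claybrook 8, Stonebridge 6.
Jefferson: Oakdale 5, Rivermont 0, Pinehurst 12, Claybrook 8, Stonebridge 6.
Rivermont gets 1 under Webster and 0 under Jefferson.

Webster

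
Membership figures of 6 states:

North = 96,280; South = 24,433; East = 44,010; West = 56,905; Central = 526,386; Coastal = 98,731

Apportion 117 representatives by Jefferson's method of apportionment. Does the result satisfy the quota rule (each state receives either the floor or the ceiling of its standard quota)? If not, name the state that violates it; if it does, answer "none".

Central

Standard quotas: North 13.304, South 3.376, East 6.081, West 7.863, Central 72.734, Coastal 13.642.
Jefferson allocation: North 13, South 3, East 6, West 8, Central 74, Coastal 13.
Central has quota 72.734 (lower 72, upper 73) but receives 74 — outside the quota interval.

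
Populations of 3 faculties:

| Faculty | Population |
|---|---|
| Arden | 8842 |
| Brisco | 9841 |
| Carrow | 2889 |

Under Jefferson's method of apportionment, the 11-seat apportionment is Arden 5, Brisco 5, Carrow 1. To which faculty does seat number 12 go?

Brisco

Priority for the next seat is population ÷ (current seats + 1).
Priorities: Arden 1473.667, Brisco 1640.167, Carrow 1444.500.
Highest priority: Brisco.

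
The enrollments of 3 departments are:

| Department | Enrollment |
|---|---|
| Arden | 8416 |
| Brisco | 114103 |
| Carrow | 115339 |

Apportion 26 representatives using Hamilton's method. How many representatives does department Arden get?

The standard divisor is 237858/26 ≈ 9148.385.
Standard quotas: Arden 0.9199, Brisco 12.4725, Carrow 12.6076.
Lower quotas: Arden 0, Brisco 12, Carrow 12 (sum 24, leaving 2 seats).
Remainders in descending order: Arden 0.9199, Carrow 0.6076, Brisco 0.4725.
Largest remainders: Arden, Carrow receive the extra seats.
Arden receives 1.

1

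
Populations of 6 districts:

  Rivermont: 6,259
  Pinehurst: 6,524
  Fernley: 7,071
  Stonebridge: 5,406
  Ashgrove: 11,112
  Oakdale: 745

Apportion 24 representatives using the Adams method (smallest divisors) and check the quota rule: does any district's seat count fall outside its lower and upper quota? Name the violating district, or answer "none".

none

Standard quotas: Rivermont 4.047, Pinehurst 4.218, Fernley 4.572, Stonebridge 3.496, Ashgrove 7.185, Oakdale 0.482.
Adams allocation: Rivermont 4, Pinehurst 4, Fernley 4, Stonebridge 4, Ashgrove 7, Oakdale 1.
Every allocation lies between the lower and upper quota.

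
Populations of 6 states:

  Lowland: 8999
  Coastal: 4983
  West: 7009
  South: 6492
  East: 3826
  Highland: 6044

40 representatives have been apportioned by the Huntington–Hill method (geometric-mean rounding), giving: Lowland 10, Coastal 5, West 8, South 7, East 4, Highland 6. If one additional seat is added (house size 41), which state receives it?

Priority for the next seat is population ÷ (√(s·(s+1))).
Priorities: Lowland 858.021, Coastal 909.767, West 826.019, South 867.530, East 855.520, Highland 932.609.
Highest priority: Highland.

Highland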